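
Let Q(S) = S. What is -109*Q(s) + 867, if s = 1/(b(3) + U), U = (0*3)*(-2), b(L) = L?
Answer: 2492/3 ≈ 830.67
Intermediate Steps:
U = 0 (U = 0*(-2) = 0)
s = 1/3 (s = 1/(3 + 0) = 1/3 ≈ 0.33333)
-109*Q(s) + 867 = -109*1/3 + 867 = -109/3 + 867 = 2492/3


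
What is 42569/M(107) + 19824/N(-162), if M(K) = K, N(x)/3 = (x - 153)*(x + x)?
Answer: 155189257/390015 ≈ 397.91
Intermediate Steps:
N(x) = 6*x*(-153 + x) (N(x) = 3*((x - 153)*(x + x)) = 3*((-153 + x)*(2*x)) = 3*(2*x*(-153 + x)) = 6*x*(-153 + x))
42569/M(107) + 19824/N(-162) = 42569/107 + 19824/((6*(-162)*(-153 - 162))) = 42569*(1/107) + 19824/((6*(-162)*(-315))) = 42569/107 + 19824/306180 = 42569/107 + 19824*(1/306180) = 42569/107 + 236/3645 = 155189257/390015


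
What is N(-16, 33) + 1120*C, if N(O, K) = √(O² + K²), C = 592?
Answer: 663040 + √1345 ≈ 6.6308e+5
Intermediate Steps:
N(O, K) = √(K² + O²)
N(-16, 33) + 1120*C = √(33² + (-16)²) + 1120*592 = √(1089 + 256) + 663040 = √1345 + 663040 = 663040 + √1345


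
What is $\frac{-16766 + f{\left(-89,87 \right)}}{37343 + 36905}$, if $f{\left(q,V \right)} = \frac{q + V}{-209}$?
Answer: $- \frac{876023}{3879458} \approx -0.22581$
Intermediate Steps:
$f{\left(q,V \right)} = - \frac{V}{209} - \frac{q}{209}$ ($f{\left(q,V \right)} = \left(V + q\right) \left(- \frac{1}{209}\right) = - \frac{V}{209} - \frac{q}{209}$)
$\frac{-16766 + f{\left(-89,87 \right)}}{37343 + 36905} = \frac{-16766 - - \frac{2}{209}}{37343 + 36905} = \frac{-16766 + \left(- \frac{87}{209} + \frac{89}{209}\right)}{74248} = \left(-16766 + \frac{2}{209}\right) \frac{1}{74248} = \left(- \frac{3504092}{209}\right) \frac{1}{74248} = - \frac{876023}{3879458}$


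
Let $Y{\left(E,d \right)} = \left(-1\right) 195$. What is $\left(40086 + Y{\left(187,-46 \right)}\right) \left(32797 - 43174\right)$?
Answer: $-413948907$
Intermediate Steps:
$Y{\left(E,d \right)} = -195$
$\left(40086 + Y{\left(187,-46 \right)}\right) \left(32797 - 43174\right) = \left(40086 - 195\right) \left(32797 - 43174\right) = 39891 \left(-10377\right) = -413948907$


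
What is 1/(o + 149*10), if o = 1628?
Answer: 1/3118 ≈ 0.00032072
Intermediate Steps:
1/(o + 149*10) = 1/(1628 + 149*10) = 1/(1628 + 1490) = 1/3118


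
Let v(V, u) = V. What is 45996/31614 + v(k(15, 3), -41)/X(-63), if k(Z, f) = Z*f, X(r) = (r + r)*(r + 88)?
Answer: 531351/368830 ≈ 1.4406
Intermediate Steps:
X(r) = 2*r*(88 + r) (X(r) = (2*r)*(88 + r) = 2*r*(88 + r))
45996/31614 + v(k(15, 3), -41)/X(-63) = 45996/31614 + (15*3)/((2*(-63)*(88 - 63))) = 45996*(1/31614) + 45/((2*(-63)*25)) = 7666/5269 + 45/(-3150) = 7666/5269 + 45*(-1/3150) = 7666/5269 - 1/70 = 531351/368830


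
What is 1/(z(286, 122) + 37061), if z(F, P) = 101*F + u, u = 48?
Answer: 1/65995 ≈ 1.5153e-5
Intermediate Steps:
z(F, P) = 48 + 101*F (z(F, P) = 101*F + 48 = 48 + 101*F)
1/(z(286, 122) + 37061) = 1/((48 + 101*286) + 37061) = 1/((48 + 28886) + 37061) = 1/(28934 + 37061) = 1/65995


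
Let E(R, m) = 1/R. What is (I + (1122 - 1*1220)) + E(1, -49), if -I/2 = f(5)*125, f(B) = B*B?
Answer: -6347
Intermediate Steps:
f(B) = B²
I = -6250 (I = -2*5²*125 = -50*125 = -2*3125 = -6250)
(I + (1122 - 1*1220)) + E(1, -49) = (-6250 + (1122 - 1*1220)) + 1/1 = (-6250 + (1122 - 1220)) + 1 = (-6250 - 98) + 1 = -6348 + 1 = -6347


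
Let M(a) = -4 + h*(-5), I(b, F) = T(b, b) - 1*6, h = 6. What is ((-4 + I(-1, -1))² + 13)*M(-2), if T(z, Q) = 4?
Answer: -1666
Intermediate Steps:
I(b, F) = -2 (I(b, F) = 4 - 1*6 = 4 - 6 = -2)
M(a) = -34 (M(a) = -4 + 6*(-5) = -4 - 30 = -34)
((-4 + I(-1, -1))² + 13)*M(-2) = ((-4 - 2)² + 13)*(-34) = ((-6)² + 13)*(-34) = (36 + 13)*(-34) = 49*(-34) = -1666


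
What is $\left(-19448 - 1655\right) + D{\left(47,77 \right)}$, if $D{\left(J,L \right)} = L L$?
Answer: $-15174$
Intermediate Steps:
$D{\left(J,L \right)} = L^{2}$
$\left(-19448 - 1655\right) + D{\left(47,77 \right)} = \left(-19448 - 1655\right) + 77^{2} = -21103 + 5929 = -15174$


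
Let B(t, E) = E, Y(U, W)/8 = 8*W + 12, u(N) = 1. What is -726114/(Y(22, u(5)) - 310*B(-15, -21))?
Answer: -363057/3335 ≈ -108.86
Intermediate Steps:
Y(U, W) = 96 + 64*W (Y(U, W) = 8*(8*W + 12) = 8*(12 + 8*W) = 96 + 64*W)
-726114/(Y(22, u(5)) - 310*B(-15, -21)) = -726114/((96 + 64*1) - 310*(-21)) = -726114/((96 + 64) + 6510) = -726114/(160 + 6510) = -726114/6670 = -726114*1/6670 = -363057/3335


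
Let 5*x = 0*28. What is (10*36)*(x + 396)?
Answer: 142560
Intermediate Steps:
x = 0 (x = (0*28)/5 = (1/5)*0 = 0)
(10*36)*(x + 396) = (10*36)*(0 + 396) = 360*396 = 142560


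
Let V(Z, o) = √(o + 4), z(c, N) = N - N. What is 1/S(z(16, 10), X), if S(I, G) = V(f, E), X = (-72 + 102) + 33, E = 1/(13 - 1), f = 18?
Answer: 2*√3/7 ≈ 0.49487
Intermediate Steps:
E = 1/12 ≈ 0.083333
z(c, N) = 0
V(Z, o) = √(4 + o)
X = 63 (X = 30 + 33 = 63)
S(I, G) = 7*√3/6 (S(I, G) = √(4 + 1/12) = √(49/12) = 7*√3/6)
1/S(z(16, 10), X) = 1/(7*√3/6) = 2*√3/7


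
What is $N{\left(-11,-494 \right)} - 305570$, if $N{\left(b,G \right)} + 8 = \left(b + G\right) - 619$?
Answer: $-306702$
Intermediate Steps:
$N{\left(b,G \right)} = -627 + G + b$ ($N{\left(b,G \right)} = -8 - \left(619 - G - b\right) = -8 + \left(-619 + G + b\right) = -627 + G + b$)
$N{\left(-11,-494 \right)} - 305570 = \left(-627 - 494 - 11\right) - 305570 = -1132 - 305570 = -306702$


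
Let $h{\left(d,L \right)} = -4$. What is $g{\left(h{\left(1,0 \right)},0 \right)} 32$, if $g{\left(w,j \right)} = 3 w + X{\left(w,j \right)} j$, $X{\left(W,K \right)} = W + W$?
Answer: $-384$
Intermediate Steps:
$X{\left(W,K \right)} = 2 W$
$g{\left(w,j \right)} = 3 w + 2 j w$ ($g{\left(w,j \right)} = 3 w + 2 w j = 3 w + 2 j w$)
$g{\left(h{\left(1,0 \right)},0 \right)} 32 = - 4 \left(3 + 2 \cdot 0\right) 32 = - 4 \left(3 + 0\right) 32 = \left(-4\right) 3 \cdot 32 = \left(-12\right) 32 = -384$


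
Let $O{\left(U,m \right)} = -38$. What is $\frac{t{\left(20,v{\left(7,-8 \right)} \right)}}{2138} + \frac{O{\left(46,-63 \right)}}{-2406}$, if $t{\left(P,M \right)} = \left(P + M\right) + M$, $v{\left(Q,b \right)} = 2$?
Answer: $\frac{34747}{1286007} \approx 0.027019$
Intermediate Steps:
$t{\left(P,M \right)} = P + 2 M$ ($t{\left(P,M \right)} = \left(M + P\right) + M = P + 2 M$)
$\frac{t{\left(20,v{\left(7,-8 \right)} \right)}}{2138} + \frac{O{\left(46,-63 \right)}}{-2406} = \frac{20 + 2 \cdot 2}{2138} - \frac{38}{-2406} = \left(20 + 4\right) \frac{1}{2138} - - \frac{19}{1203} = 24 \cdot \frac{1}{2138} + \frac{19}{1203} = \frac{12}{1069} + \frac{19}{1203} = \frac{34747}{1286007}$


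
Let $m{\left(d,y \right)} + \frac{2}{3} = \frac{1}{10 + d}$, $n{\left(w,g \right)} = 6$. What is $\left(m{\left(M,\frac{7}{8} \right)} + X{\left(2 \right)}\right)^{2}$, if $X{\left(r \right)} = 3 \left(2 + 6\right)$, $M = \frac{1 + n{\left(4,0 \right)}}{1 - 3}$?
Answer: $\frac{839056}{1521} \approx 551.65$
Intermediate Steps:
$M = - \frac{7}{2}$ ($M = \frac{1 + 6}{1 - 3} = \frac{7}{-2} = 7 \left(- \frac{1}{2}\right) = - \frac{7}{2} \approx -3.5$)
$m{\left(d,y \right)} = - \frac{2}{3} + \frac{1}{10 + d}$
$X{\left(r \right)} = 24$ ($X{\left(r \right)} = 3 \cdot 8 = 24$)
$\left(m{\left(M,\frac{7}{8} \right)} + X{\left(2 \right)}\right)^{2} = \left(\frac{-17 - -7}{3 \left(10 - \frac{7}{2}\right)} + 24\right)^{2} = \left(\frac{-17 + 7}{3 \cdot \frac{13}{2}} + 24\right)^{2} = \left(\frac{1}{3} \cdot \frac{2}{13} \left(-10\right) + 24\right)^{2} = \left(- \frac{20}{39} + 24\right)^{2} = \left(\frac{916}{39}\right)^{2} = \frac{839056}{1521}$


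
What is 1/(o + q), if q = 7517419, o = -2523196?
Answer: 1/4994223 ≈ 2.0023e-7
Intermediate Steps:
1/(o + q) = 1/(-2523196 + 7517419) = 1/4994223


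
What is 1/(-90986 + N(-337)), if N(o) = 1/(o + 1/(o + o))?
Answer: -227139/20666469728 ≈ -1.0991e-5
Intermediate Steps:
N(o) = 1/(o + 1/(2*o))
1/(-90986 + N(-337)) = 1/(-90986 + 2*(-337)/(1 + 2*(-337)²)) = 1/(-90986 + 2*(-337)/(1 + 2*113569)) = 1/(-90986 + 2*(-337)/(1 + 227138)) = 1/(-90986 + 2*(-337)/227139) = 1/(-90986 + 2*(-337)*(1/227139)) = 1/(-90986 - 674/227139) = 1/(-20666469728/227139) = -227139/20666469728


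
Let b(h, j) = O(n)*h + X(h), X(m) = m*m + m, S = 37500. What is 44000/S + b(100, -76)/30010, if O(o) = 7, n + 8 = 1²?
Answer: 345088/225075 ≈ 1.5332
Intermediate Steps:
X(m) = m + m² (X(m) = m² + m = m + m²)
n = -7 (n = -8 + 1² = -8 + 1 = -7)
b(h, j) = 7*h + h*(1 + h)
44000/S + b(100, -76)/30010 = 44000/37500 + (100*(8 + 100))/30010 = 44000*(1/37500) + (100*108)*(1/30010) = 88/75 + 10800*(1/30010) = 88/75 + 1080/3001 = 345088/225075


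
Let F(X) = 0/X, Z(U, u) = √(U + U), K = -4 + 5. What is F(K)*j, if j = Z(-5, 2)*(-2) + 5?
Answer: 0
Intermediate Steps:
K = 1
Z(U, u) = √2*√U (Z(U, u) = √(2*U) = √2*√U)
F(X) = 0
j = 5 - 2*I*√10 (j = (√2*√(-5))*(-2) + 5 = (√2*(I*√5))*(-2) + 5 = (I*√10)*(-2) + 5 = -2*I*√10 + 5 = 5 - 2*I*√10 ≈ 5.0 - 6.3246*I)
F(K)*j = 0*(5 - 2*I*√10) = 0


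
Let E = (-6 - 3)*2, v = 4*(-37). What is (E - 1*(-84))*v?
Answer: -9768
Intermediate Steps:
v = -148
E = -18 (E = -9*2 = -18)
(E - 1*(-84))*v = (-18 - 1*(-84))*(-148) = (-18 + 84)*(-148) = 66*(-148) = -9768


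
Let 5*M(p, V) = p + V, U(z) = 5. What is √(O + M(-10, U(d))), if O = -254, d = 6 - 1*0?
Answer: I*√255 ≈ 15.969*I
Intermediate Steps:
d = 6 (d = 6 + 0 = 6)
M(p, V) = V/5 + p/5 (M(p, V) = (p + V)/5 = (V + p)/5 = V/5 + p/5)
√(O + M(-10, U(d))) = √(-254 + ((⅕)*5 + (⅕)*(-10))) = √(-254 + (1 - 2)) = √(-254 - 1) = √(-255) = I*√255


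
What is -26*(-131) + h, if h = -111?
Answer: 3295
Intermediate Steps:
-26*(-131) + h = -26*(-131) - 111 = 3406 - 111 = 3295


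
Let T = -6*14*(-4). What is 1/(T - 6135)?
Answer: -1/5799 ≈ -0.00017244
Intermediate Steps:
T = 336 (T = -84*(-4) = 336)
1/(T - 6135) = 1/(336 - 6135) = 1/(-5799) = -1/5799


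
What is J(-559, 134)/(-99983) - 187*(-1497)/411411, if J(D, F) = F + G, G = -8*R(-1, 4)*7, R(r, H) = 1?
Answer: 65167951/95883697 ≈ 0.67966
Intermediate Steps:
G = -56 (G = -8*1*7 = -8*7 = -56)
J(D, F) = -56 + F (J(D, F) = F - 56 = -56 + F)
J(-559, 134)/(-99983) - 187*(-1497)/411411 = (-56 + 134)/(-99983) - 187*(-1497)/411411 = 78*(-1/99983) + 279939*(1/411411) = -6/7691 + 8483/12467 = 65167951/95883697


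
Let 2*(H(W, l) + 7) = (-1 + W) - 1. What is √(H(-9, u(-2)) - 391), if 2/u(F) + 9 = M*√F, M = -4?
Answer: I*√1614/2 ≈ 20.087*I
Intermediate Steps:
u(F) = 2/(-9 - 4*√F)
H(W, l) = -8 + W/2 (H(W, l) = -7 + ((-1 + W) - 1)/2 = -7 + (-2 + W)/2 = -7 + (-1 + W/2) = -8 + W/2)
√(H(-9, u(-2)) - 391) = √((-8 + (½)*(-9)) - 391) = √((-8 - 9/2) - 391) = √(-25/2 - 391) = √(-807/2) = I*√1614/2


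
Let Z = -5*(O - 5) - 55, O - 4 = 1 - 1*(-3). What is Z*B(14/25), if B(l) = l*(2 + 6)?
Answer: -1568/5 ≈ -313.60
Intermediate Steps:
O = 8 (O = 4 + (1 - 1*(-3)) = 4 + (1 + 3) = 4 + 4 = 8)
B(l) = 8*l (B(l) = l*8 = 8*l)
Z = -70 (Z = -5*(8 - 5) - 55 = -5*3 - 55 = -15 - 55 = -70)
Z*B(14/25) = -560*14/25 = -70*112/25 = -1568/5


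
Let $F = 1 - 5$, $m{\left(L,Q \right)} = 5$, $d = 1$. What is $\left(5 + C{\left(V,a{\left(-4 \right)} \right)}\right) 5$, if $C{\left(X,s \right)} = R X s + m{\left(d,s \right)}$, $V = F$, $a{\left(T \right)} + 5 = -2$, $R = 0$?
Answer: $50$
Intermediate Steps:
$a{\left(T \right)} = -7$ ($a{\left(T \right)} = -5 - 2 = -7$)
$F = -4$ ($F = 1 - 5 = -4$)
$V = -4$
$C{\left(X,s \right)} = 5$ ($C{\left(X,s \right)} = 0 X s + 5 = 0 s + 5 = 0 + 5 = 5$)
$\left(5 + C{\left(V,a{\left(-4 \right)} \right)}\right) 5 = \left(5 + 5\right) 5 = 10 \cdot 5 = 50$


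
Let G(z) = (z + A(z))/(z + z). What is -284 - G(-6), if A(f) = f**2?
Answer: -563/2 ≈ -281.50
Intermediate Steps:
G(z) = (z + z**2)/(2*z) (G(z) = (z + z**2)/(z + z) = (z + z**2)/((2*z)) = (z + z**2)*(1/(2*z)) = (z + z**2)/(2*z))
-284 - G(-6) = -284 - (1/2 + (1/2)*(-6)) = -284 - (1/2 - 3) = -284 - 1*(-5/2) = -284 + 5/2 = -563/2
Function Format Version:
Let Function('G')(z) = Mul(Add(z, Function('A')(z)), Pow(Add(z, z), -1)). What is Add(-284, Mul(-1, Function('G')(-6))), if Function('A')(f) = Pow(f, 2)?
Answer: Rational(-563, 2) ≈ -281.50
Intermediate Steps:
Function('G')(z) = Mul(Rational(1, 2), Pow(z, -1), Add(z, Pow(z, 2))) (Function('G')(z) = Mul(Add(z, Pow(z, 2)), Pow(Add(z, z), -1)) = Mul(Add(z, Pow(z, 2)), Pow(Mul(2, z), -1)) = Mul(Add(z, Pow(z, 2)), Mul(Rational(1, 2), Pow(z, -1))) = Mul(Rational(1, 2), Pow(z, -1), Add(z, Pow(z, 2))))
Add(-284, Mul(-1, Function('G')(-6))) = Add(-284, Mul(-1, Add(Rational(1, 2), Mul(Rational(1, 2), -6)))) = Add(-284, Mul(-1, Add(Rational(1, 2), -3))) = Add(-284, Mul(-1, Rational(-5, 2))) = Add(-284, Rational(5, 2)) = Rational(-563, 2)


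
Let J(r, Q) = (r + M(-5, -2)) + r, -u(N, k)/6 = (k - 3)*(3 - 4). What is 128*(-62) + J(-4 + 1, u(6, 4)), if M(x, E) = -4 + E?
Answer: -7948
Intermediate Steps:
u(N, k) = -18 + 6*k (u(N, k) = -6*(k - 3)*(3 - 4) = -6*(-3 + k)*(-1) = -6*(3 - k) = -18 + 6*k)
J(r, Q) = -6 + 2*r (J(r, Q) = (r + (-4 - 2)) + r = (r - 6) + r = (-6 + r) + r = -6 + 2*r)
128*(-62) + J(-4 + 1, u(6, 4)) = 128*(-62) + (-6 + 2*(-4 + 1)) = -7936 + (-6 + 2*(-3)) = -7936 + (-6 - 6) = -7936 - 12 = -7948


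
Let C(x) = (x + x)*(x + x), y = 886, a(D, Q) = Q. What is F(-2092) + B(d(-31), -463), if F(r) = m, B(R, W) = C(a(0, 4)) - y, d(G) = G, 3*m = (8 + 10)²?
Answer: -714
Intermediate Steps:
m = 108 (m = (8 + 10)²/3 = (⅓)*18² = (⅓)*324 = 108)
C(x) = 4*x² (C(x) = (2*x)*(2*x) = 4*x²)
B(R, W) = -822 (B(R, W) = 4*4² - 1*886 = 4*16 - 886 = 64 - 886 = -822)
F(r) = 108
F(-2092) + B(d(-31), -463) = 108 - 822 = -714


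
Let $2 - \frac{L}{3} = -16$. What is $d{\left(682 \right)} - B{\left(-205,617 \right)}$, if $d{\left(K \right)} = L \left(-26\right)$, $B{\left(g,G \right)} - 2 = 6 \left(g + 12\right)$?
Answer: $-248$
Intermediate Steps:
$L = 54$ ($L = 6 - -48 = 6 + 48 = 54$)
$B{\left(g,G \right)} = 74 + 6 g$ ($B{\left(g,G \right)} = 2 + 6 \left(g + 12\right) = 2 + 6 \left(12 + g\right) = 2 + \left(72 + 6 g\right) = 74 + 6 g$)
$d{\left(K \right)} = -1404$ ($d{\left(K \right)} = 54 \left(-26\right) = -1404$)
$d{\left(682 \right)} - B{\left(-205,617 \right)} = -1404 - \left(74 + 6 \left(-205\right)\right) = -1404 - \left(74 - 1230\right) = -1404 - -1156 = -1404 + 1156 = -248$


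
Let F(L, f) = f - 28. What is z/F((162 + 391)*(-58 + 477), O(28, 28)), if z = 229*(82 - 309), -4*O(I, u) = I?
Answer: 51983/35 ≈ 1485.2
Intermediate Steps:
O(I, u) = -I/4
F(L, f) = -28 + f
z = -51983 (z = 229*(-227) = -51983)
z/F((162 + 391)*(-58 + 477), O(28, 28)) = -51983/(-28 - 1/4*28) = -51983/(-28 - 7) = -51983/(-35) = -51983*(-1/35) = 51983/35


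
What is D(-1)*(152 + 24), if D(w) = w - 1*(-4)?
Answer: 528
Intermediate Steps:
D(w) = 4 + w (D(w) = w + 4 = 4 + w)
D(-1)*(152 + 24) = (4 - 1)*(152 + 24) = 3*176 = 528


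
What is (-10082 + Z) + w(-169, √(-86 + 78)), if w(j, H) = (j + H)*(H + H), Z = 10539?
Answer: 441 - 676*I*√2 ≈ 441.0 - 956.01*I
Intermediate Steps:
w(j, H) = 2*H*(H + j) (w(j, H) = (H + j)*(2*H) = 2*H*(H + j))
(-10082 + Z) + w(-169, √(-86 + 78)) = (-10082 + 10539) + 2*√(-86 + 78)*(√(-86 + 78) - 169) = 457 + 2*√(-8)*(√(-8) - 169) = 457 + 2*(2*I*√2)*(2*I*√2 - 169) = 457 + 2*(2*I*√2)*(-169 + 2*I*√2) = 457 + 4*I*√2*(-169 + 2*I*√2)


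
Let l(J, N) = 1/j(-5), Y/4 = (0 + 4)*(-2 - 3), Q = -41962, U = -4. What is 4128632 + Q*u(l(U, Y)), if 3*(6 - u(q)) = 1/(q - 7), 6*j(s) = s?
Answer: 476643970/123 ≈ 3.8752e+6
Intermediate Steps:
j(s) = s/6
Y = -80 (Y = 4*((0 + 4)*(-2 - 3)) = 4*(4*(-5)) = 4*(-20) = -80)
l(J, N) = -6/5 (l(J, N) = 1/((1/6)*(-5)) = 1/(-5/6) = -6/5)
u(q) = 6 - 1/(3*(-7 + q)) (u(q) = 6 - 1/(3*(q - 7)) = 6 - 1/(3*(-7 + q)))
4128632 + Q*u(l(U, Y)) = 4128632 - 41962*(-127 + 18*(-6/5))/(3*(-7 - 6/5)) = 4128632 - 41962*(-127 - 108/5)/(3*(-41/5)) = 4128632 - 41962*(-5)*(-743)/(3*41*5) = 4128632 - 41962*743/123 = 4128632 - 31177766/123 = 476643970/123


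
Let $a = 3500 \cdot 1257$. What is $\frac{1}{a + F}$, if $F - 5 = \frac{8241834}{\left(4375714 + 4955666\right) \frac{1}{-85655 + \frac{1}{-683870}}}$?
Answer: $\frac{1063575140100}{4598740653215807711} \approx 2.3128 \cdot 10^{-7}$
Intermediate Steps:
$a = 4399500$
$F = - \frac{80458175654142289}{1063575140100}$ ($F = 5 + \frac{8241834}{\left(4375714 + 4955666\right) \frac{1}{-85655 + \frac{1}{-683870}}} = 5 + \frac{8241834}{9331380 \frac{1}{-85655 - \frac{1}{683870}}} = 5 + \frac{8241834}{9331380 \frac{1}{- \frac{58576884851}{683870}}} = 5 + \frac{8241834}{9331380 \left(- \frac{683870}{58576884851}\right)} = 5 + \frac{8241834}{- \frac{6381450840600}{58576884851}} = 5 + 8241834 \left(- \frac{58576884851}{6381450840600}\right) = 5 - \frac{80463493529842789}{1063575140100} = - \frac{80458175654142289}{1063575140100} \approx -75649.0$)
$\frac{1}{a + F} = \frac{1}{4399500 - \frac{80458175654142289}{1063575140100}} = \frac{1}{\frac{4598740653215807711}{1063575140100}} = \frac{1063575140100}{4598740653215807711}$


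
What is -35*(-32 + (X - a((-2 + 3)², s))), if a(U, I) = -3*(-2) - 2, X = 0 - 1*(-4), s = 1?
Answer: 1120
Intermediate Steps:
X = 4 (X = 0 + 4 = 4)
a(U, I) = 4 (a(U, I) = 6 - 2 = 4)
-35*(-32 + (X - a((-2 + 3)², s))) = -35*(-32 + (4 - 1*4)) = -35*(-32 + (4 - 4)) = -35*(-32 + 0) = -35*(-32) = 1120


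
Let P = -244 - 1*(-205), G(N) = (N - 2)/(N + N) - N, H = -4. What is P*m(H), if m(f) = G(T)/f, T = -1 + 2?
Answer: -117/8 ≈ -14.625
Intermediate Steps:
T = 1
G(N) = -N + (-2 + N)/(2*N) (G(N) = (-2 + N)/((2*N)) - N = (-2 + N)*(1/(2*N)) - N = (-2 + N)/(2*N) - N = -N + (-2 + N)/(2*N))
m(f) = -3/(2*f) (m(f) = (½ - 1*1 - 1/1)/f = (½ - 1 - 1*1)/f = (½ - 1 - 1)/f = -3/(2*f))
P = -39 (P = -244 + 205 = -39)
P*m(H) = -(-117)/(2*(-4)) = -(-117)*(-1)/(2*4) = -39*3/8 = -117/8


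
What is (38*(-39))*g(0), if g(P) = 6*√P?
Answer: 0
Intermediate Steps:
(38*(-39))*g(0) = (38*(-39))*(6*√0) = -8892*0 = -1482*0 = 0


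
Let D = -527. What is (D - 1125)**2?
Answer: 2729104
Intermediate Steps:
(D - 1125)**2 = (-527 - 1125)**2 = (-1652)**2 = 2729104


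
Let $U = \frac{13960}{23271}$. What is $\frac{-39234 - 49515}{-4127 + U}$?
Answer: $\frac{2065277979}{96025457} \approx 21.508$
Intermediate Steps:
$U = \frac{13960}{23271}$ ($U = 13960 \cdot \frac{1}{23271} = \frac{13960}{23271} \approx 0.59989$)
$\frac{-39234 - 49515}{-4127 + U} = \frac{-39234 - 49515}{-4127 + \frac{13960}{23271}} = - \frac{88749}{- \frac{96025457}{23271}} = \left(-88749\right) \left(- \frac{23271}{96025457}\right) = \frac{2065277979}{96025457}$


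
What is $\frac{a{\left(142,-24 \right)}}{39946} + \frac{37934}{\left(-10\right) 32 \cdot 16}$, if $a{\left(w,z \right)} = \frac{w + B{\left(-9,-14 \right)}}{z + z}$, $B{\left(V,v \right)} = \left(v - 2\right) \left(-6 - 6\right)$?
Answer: $- \frac{1136510393}{153392640} \approx -7.4092$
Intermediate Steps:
$B{\left(V,v \right)} = 24 - 12 v$ ($B{\left(V,v \right)} = \left(-2 + v\right) \left(-12\right) = 24 - 12 v$)
$a{\left(w,z \right)} = \frac{192 + w}{2 z}$ ($a{\left(w,z \right)} = \frac{w + \left(24 - -168\right)}{z + z} = \frac{w + \left(24 + 168\right)}{2 z} = \left(w + 192\right) \frac{1}{2 z} = \left(192 + w\right) \frac{1}{2 z} = \frac{192 + w}{2 z}$)
$\frac{a{\left(142,-24 \right)}}{39946} + \frac{37934}{\left(-10\right) 32 \cdot 16} = \frac{\frac{1}{2} \frac{1}{-24} \left(192 + 142\right)}{39946} + \frac{37934}{\left(-10\right) 32 \cdot 16} = \frac{1}{2} \left(- \frac{1}{24}\right) 334 \cdot \frac{1}{39946} + \frac{37934}{\left(-320\right) 16} = \left(- \frac{167}{24}\right) \frac{1}{39946} + \frac{37934}{-5120} = - \frac{167}{958704} + 37934 \left(- \frac{1}{5120}\right) = - \frac{167}{958704} - \frac{18967}{2560} = - \frac{1136510393}{153392640}$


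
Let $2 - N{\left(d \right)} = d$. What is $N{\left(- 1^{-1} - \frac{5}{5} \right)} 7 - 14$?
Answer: $14$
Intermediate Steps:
$N{\left(d \right)} = 2 - d$
$N{\left(- 1^{-1} - \frac{5}{5} \right)} 7 - 14 = \left(2 - \left(- 1^{-1} - \frac{5}{5}\right)\right) 7 - 14 = \left(2 - \left(\left(-1\right) 1 - 1\right)\right) 7 - 14 = \left(2 - \left(-1 - 1\right)\right) 7 - 14 = \left(2 - -2\right) 7 - 14 = \left(2 + 2\right) 7 - 14 = 4 \cdot 7 - 14 = 28 - 14 = 14$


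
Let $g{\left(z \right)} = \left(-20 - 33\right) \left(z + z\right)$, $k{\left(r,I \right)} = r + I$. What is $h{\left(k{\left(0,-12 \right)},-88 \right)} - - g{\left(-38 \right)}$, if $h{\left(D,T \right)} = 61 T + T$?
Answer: $-1428$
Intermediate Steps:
$k{\left(r,I \right)} = I + r$
$h{\left(D,T \right)} = 62 T$
$g{\left(z \right)} = - 106 z$ ($g{\left(z \right)} = - 53 \cdot 2 z = - 106 z$)
$h{\left(k{\left(0,-12 \right)},-88 \right)} - - g{\left(-38 \right)} = 62 \left(-88\right) - - \left(-106\right) \left(-38\right) = -5456 - \left(-1\right) 4028 = -5456 - -4028 = -5456 + 4028 = -1428$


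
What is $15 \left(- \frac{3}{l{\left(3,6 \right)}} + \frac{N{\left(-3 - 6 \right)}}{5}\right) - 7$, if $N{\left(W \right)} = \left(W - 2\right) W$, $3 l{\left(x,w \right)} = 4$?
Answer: $\frac{1025}{4} \approx 256.25$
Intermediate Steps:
$l{\left(x,w \right)} = \frac{4}{3}$ ($l{\left(x,w \right)} = \frac{1}{3} \cdot 4 = \frac{4}{3}$)
$N{\left(W \right)} = W \left(-2 + W\right)$ ($N{\left(W \right)} = \left(-2 + W\right) W = W \left(-2 + W\right)$)
$15 \left(- \frac{3}{l{\left(3,6 \right)}} + \frac{N{\left(-3 - 6 \right)}}{5}\right) - 7 = 15 \left(- \frac{3}{\frac{4}{3}} + \frac{\left(-3 - 6\right) \left(-2 - 9\right)}{5}\right) - 7 = 15 \left(\left(-3\right) \frac{3}{4} + \left(-3 - 6\right) \left(-2 - 9\right) \frac{1}{5}\right) - 7 = 15 \left(- \frac{9}{4} + - 9 \left(-2 - 9\right) \frac{1}{5}\right) - 7 = 15 \left(- \frac{9}{4} + \left(-9\right) \left(-11\right) \frac{1}{5}\right) - 7 = 15 \left(- \frac{9}{4} + 99 \cdot \frac{1}{5}\right) - 7 = 15 \left(- \frac{9}{4} + \frac{99}{5}\right) - 7 = 15 \cdot \frac{351}{20} - 7 = \frac{1053}{4} - 7 = \frac{1025}{4}$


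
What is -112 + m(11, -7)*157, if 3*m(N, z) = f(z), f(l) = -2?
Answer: -650/3 ≈ -216.67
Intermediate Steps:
m(N, z) = -⅔ (m(N, z) = (⅓)*(-2) = -⅔)
-112 + m(11, -7)*157 = -112 - ⅔*157 = -112 - 314/3 = -650/3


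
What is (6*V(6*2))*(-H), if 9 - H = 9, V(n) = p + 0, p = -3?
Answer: 0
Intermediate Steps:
V(n) = -3 (V(n) = -3 + 0 = -3)
H = 0 (H = 9 - 1*9 = 9 - 9 = 0)
(6*V(6*2))*(-H) = (6*(-3))*(-1*0) = -18*0 = 0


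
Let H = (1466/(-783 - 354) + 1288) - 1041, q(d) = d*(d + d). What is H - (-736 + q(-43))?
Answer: -3088421/1137 ≈ -2716.3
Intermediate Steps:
q(d) = 2*d² (q(d) = d*(2*d) = 2*d²)
H = 279373/1137 (H = (1466/(-1137) + 1288) - 1041 = (1466*(-1/1137) + 1288) - 1041 = (-1466/1137 + 1288) - 1041 = 1462990/1137 - 1041 = 279373/1137 ≈ 245.71)
H - (-736 + q(-43)) = 279373/1137 - (-736 + 2*(-43)²) = 279373/1137 - (-736 + 2*1849) = 279373/1137 - (-736 + 3698) = 279373/1137 - 1*2962 = 279373/1137 - 2962 = -3088421/1137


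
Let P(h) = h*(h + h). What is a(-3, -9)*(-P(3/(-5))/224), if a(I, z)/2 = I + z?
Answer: 27/350 ≈ 0.077143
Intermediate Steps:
a(I, z) = 2*I + 2*z (a(I, z) = 2*(I + z) = 2*I + 2*z)
P(h) = 2*h² (P(h) = h*(2*h) = 2*h²)
a(-3, -9)*(-P(3/(-5))/224) = (2*(-3) + 2*(-9))*(-2*(3/(-5))²/224) = (-6 - 18)*(-2*(3*(-⅕))²/224) = -(-24)*(2*(-⅗)²)*(1/224) = -(-24)*(2*(9/25))*(1/224) = -(-24)*(18/25)*(1/224) = -(-24)*9/2800 = -24*(-9/2800) = 27/350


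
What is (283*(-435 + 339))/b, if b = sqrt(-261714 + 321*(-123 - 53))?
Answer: 4528*I*sqrt(318210)/53035 ≈ 48.162*I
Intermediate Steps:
b = I*sqrt(318210) (b = sqrt(-261714 + 321*(-176)) = sqrt(-261714 - 56496) = sqrt(-318210) = I*sqrt(318210) ≈ 564.1*I)
(283*(-435 + 339))/b = (283*(-435 + 339))/((I*sqrt(318210))) = (283*(-96))*(-I*sqrt(318210)/318210) = -(-4528)*I*sqrt(318210)/53035 = 4528*I*sqrt(318210)/53035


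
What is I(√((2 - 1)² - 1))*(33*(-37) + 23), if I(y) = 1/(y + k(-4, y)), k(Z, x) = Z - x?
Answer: 599/2 ≈ 299.50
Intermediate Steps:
I(y) = -¼ (I(y) = 1/(y + (-4 - y)) = 1/(-4) = -¼)
I(√((2 - 1)² - 1))*(33*(-37) + 23) = -(33*(-37) + 23)/4 = -(-1221 + 23)/4 = -¼*(-1198) = 599/2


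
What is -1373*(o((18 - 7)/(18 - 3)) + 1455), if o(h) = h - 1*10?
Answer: -29774878/15 ≈ -1.9850e+6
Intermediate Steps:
o(h) = -10 + h (o(h) = h - 10 = -10 + h)
-1373*(o((18 - 7)/(18 - 3)) + 1455) = -1373*((-10 + (18 - 7)/(18 - 3)) + 1455) = -1373*((-10 + 11/15) + 1455) = -1373*(-139/15 + 1455) = -1373*21686/15 = -29774878/15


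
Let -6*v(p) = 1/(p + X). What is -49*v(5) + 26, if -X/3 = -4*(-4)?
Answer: 6659/258 ≈ 25.810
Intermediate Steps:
X = -48 (X = -(-12)*(-4) = -3*16 = -48)
v(p) = -1/(6*(-48 + p)) (v(p) = -1/(6*(p - 48)) = -1/(6*(-48 + p)))
-49*v(5) + 26 = -(-49)/(-288 + 6*5) + 26 = -(-49)/(-288 + 30) + 26 = -(-49)/(-258) + 26 = -(-49)*(-1)/258 + 26 = -49*1/258 + 26 = -49/258 + 26 = 6659/258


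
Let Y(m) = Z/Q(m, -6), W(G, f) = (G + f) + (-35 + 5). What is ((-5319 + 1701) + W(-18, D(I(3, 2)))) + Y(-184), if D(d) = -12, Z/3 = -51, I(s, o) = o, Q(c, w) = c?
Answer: -676599/184 ≈ -3677.2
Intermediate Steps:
Z = -153 (Z = 3*(-51) = -153)
W(G, f) = -30 + G + f (W(G, f) = (G + f) - 30 = -30 + G + f)
Y(m) = -153/m
((-5319 + 1701) + W(-18, D(I(3, 2)))) + Y(-184) = ((-5319 + 1701) + (-30 - 18 - 12)) - 153/(-184) = (-3618 - 60) - 153*(-1/184) = -3678 + 153/184 = -676599/184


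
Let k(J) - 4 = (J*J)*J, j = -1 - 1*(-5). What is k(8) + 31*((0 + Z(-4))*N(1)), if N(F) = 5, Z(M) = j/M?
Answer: 361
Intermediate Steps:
j = 4 (j = -1 + 5 = 4)
Z(M) = 4/M
k(J) = 4 + J³ (k(J) = 4 + (J*J)*J = 4 + J²*J = 4 + J³)
k(8) + 31*((0 + Z(-4))*N(1)) = (4 + 8³) + 31*((0 + 4/(-4))*5) = (4 + 512) + 31*((0 + 4*(-¼))*5) = 516 + 31*((0 - 1)*5) = 516 + 31*(-1*5) = 516 + 31*(-5) = 516 - 155 = 361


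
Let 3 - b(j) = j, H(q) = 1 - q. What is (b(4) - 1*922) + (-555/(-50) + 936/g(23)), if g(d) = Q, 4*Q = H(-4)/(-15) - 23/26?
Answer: -151465/38 ≈ -3985.9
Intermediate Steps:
b(j) = 3 - j
Q = -95/312 (Q = ((1 - 1*(-4))/(-15) - 23/26)/4 = ((1 + 4)*(-1/15) - 23*1/26)/4 = (5*(-1/15) - 23/26)/4 = (-⅓ - 23/26)/4 = (¼)*(-95/78) = -95/312 ≈ -0.30449)
g(d) = -95/312
(b(4) - 1*922) + (-555/(-50) + 936/g(23)) = ((3 - 1*4) - 1*922) + (-555/(-50) + 936/(-95/312)) = ((3 - 4) - 922) + (-555*(-1/50) + 936*(-312/95)) = (-1 - 922) + (111/10 - 292032/95) = -923 - 116391/38 = -151465/38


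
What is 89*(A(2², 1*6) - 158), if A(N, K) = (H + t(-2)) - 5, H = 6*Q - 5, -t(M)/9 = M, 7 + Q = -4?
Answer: -19224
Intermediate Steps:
Q = -11 (Q = -7 - 4 = -11)
t(M) = -9*M
H = -71 (H = 6*(-11) - 5 = -66 - 5 = -71)
A(N, K) = -58 (A(N, K) = (-71 - 9*(-2)) - 5 = (-71 + 18) - 5 = -53 - 5 = -58)
89*(A(2², 1*6) - 158) = 89*(-58 - 158) = 89*(-216) = -19224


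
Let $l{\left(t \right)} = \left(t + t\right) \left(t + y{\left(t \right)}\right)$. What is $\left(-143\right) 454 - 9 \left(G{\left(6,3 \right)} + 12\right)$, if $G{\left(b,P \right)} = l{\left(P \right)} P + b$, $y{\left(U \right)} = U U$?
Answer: $-67028$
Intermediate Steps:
$y{\left(U \right)} = U^{2}$
$l{\left(t \right)} = 2 t \left(t + t^{2}\right)$ ($l{\left(t \right)} = \left(t + t\right) \left(t + t^{2}\right) = 2 t \left(t + t^{2}\right)$)
$G{\left(b,P \right)} = b + 2 P^{3} \left(1 + P\right)$ ($G{\left(b,P \right)} = 2 P^{2} \left(1 + P\right) P + b = 2 P^{3} \left(1 + P\right) + b = b + 2 P^{3} \left(1 + P\right)$)
$\left(-143\right) 454 - 9 \left(G{\left(6,3 \right)} + 12\right) = \left(-143\right) 454 - 9 \left(\left(6 + 2 \cdot 3^{3} \left(1 + 3\right)\right) + 12\right) = -64922 - 9 \left(\left(6 + 2 \cdot 27 \cdot 4\right) + 12\right) = -64922 - 9 \left(\left(6 + 216\right) + 12\right) = -64922 - 9 \left(222 + 12\right) = -64922 - 2106 = -67028$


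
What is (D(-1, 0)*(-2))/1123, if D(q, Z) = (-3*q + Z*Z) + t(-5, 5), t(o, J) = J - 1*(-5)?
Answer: -26/1123 ≈ -0.023152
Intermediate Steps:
t(o, J) = 5 + J (t(o, J) = J + 5 = 5 + J)
D(q, Z) = 10 + Z² - 3*q (D(q, Z) = (-3*q + Z*Z) + (5 + 5) = (-3*q + Z²) + 10 = (Z² - 3*q) + 10 = 10 + Z² - 3*q)
(D(-1, 0)*(-2))/1123 = ((10 + 0² - 3*(-1))*(-2))/1123 = ((10 + 0 + 3)*(-2))*(1/1123) = (13*(-2))*(1/1123) = -26*1/1123 = -26/1123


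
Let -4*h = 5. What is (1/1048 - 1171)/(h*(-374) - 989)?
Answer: 1227207/546532 ≈ 2.2454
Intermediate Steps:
h = -5/4 (h = -¼*5 = -5/4 ≈ -1.2500)
(1/1048 - 1171)/(h*(-374) - 989) = (1/1048 - 1171)/(-5/4*(-374) - 989) = (1/1048 - 1171)/(935/2 - 989) = -1227207/(1048*(-1043/2)) = -1227207/1048*(-2/1043) = 1227207/546532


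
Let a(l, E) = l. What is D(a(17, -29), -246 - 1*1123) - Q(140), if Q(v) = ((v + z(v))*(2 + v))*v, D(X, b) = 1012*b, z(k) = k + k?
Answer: -9735028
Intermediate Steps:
z(k) = 2*k
Q(v) = 3*v²*(2 + v) (Q(v) = ((v + 2*v)*(2 + v))*v = ((3*v)*(2 + v))*v = (3*v*(2 + v))*v = 3*v²*(2 + v))
D(a(17, -29), -246 - 1*1123) - Q(140) = 1012*(-246 - 1*1123) - 3*140²*(2 + 140) = 1012*(-246 - 1123) - 3*19600*142 = 1012*(-1369) - 1*8349600 = -1385428 - 8349600 = -9735028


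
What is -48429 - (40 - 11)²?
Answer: -49270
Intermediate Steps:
-48429 - (40 - 11)² = -48429 - 1*29² = -48429 - 1*841 = -48429 - 841 = -49270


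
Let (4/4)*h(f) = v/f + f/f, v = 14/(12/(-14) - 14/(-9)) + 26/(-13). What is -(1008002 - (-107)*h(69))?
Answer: -1530351941/1518 ≈ -1.0081e+6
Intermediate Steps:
v = 397/22 (v = 14/(12*(-1/14) - 14*(-⅑)) + 26*(-1/13) = 14/(-6/7 + 14/9) - 2 = 14/(44/63) - 2 = 14*(63/44) - 2 = 441/22 - 2 = 397/22 ≈ 18.045)
h(f) = 1 + 397/(22*f) (h(f) = 397/(22*f) + f/f = 397/(22*f) + 1 = 1 + 397/(22*f))
-(1008002 - (-107)*h(69)) = -(1008002 - (-107)*(397/22 + 69)/69) = -(1008002 - (-107)*(1/69)*(1915/22)) = -(1008002 - (-107)*1915/1518) = -(1008002 - 1*(-204905/1518)) = -(1008002 + 204905/1518) = -1*1530351941/1518 = -1530351941/1518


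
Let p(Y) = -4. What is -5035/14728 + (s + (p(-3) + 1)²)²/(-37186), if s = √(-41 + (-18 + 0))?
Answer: -93777763/273837704 - 9*I*√59/18593 ≈ -0.34246 - 0.0037181*I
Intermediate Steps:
s = I*√59 (s = √(-41 - 18) = √(-59) = I*√59 ≈ 7.6811*I)
-5035/14728 + (s + (p(-3) + 1)²)²/(-37186) = -5035/14728 + (I*√59 + (-4 + 1)²)²/(-37186) = -5035*1/14728 + (I*√59 + (-3)²)²*(-1/37186) = -5035/14728 + (I*√59 + 9)²*(-1/37186) = -5035/14728 + (9 + I*√59)²*(-1/37186) = -5035/14728 - (9 + I*√59)²/37186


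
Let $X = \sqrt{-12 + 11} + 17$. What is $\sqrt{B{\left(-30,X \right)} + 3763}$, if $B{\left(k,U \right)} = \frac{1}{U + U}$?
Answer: $\frac{\sqrt{316470765 - 145 i}}{290} \approx 61.344 - 1.4053 \cdot 10^{-5} i$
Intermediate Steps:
$X = 17 + i$ ($X = \sqrt{-1} + 17 = i + 17 = 17 + i \approx 17.0 + 1.0 i$)
$B{\left(k,U \right)} = \frac{1}{2 U}$
$\sqrt{B{\left(-30,X \right)} + 3763} = \sqrt{\frac{1}{2 \left(17 + i\right)} + 3763} = \sqrt{\frac{\frac{1}{290} \left(17 - i\right)}{2} + 3763} = \sqrt{\frac{17 - i}{580} + 3763} = \sqrt{3763 + \frac{17 - i}{580}}$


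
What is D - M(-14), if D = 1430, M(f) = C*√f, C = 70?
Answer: 1430 - 70*I*√14 ≈ 1430.0 - 261.92*I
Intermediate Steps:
M(f) = 70*√f
D - M(-14) = 1430 - 70*√(-14) = 1430 - 70*I*√14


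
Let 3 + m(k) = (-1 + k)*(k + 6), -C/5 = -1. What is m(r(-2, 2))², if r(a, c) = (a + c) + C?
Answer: 1681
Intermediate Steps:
C = 5 (C = -5*(-1) = 5)
r(a, c) = 5 + a + c (r(a, c) = (a + c) + 5 = 5 + a + c)
m(k) = -3 + (-1 + k)*(6 + k) (m(k) = -3 + (-1 + k)*(k + 6) = -3 + (-1 + k)*(6 + k))
m(r(-2, 2))² = (-9 + (5 - 2 + 2)² + 5*(5 - 2 + 2))² = (-9 + 5² + 5*5)² = (-9 + 25 + 25)² = 41² = 1681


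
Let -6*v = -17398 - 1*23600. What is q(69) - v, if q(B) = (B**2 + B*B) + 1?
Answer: 2690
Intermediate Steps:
v = 6833 (v = -(-17398 - 1*23600)/6 = -(-17398 - 23600)/6 = -1/6*(-40998) = 6833)
q(B) = 1 + 2*B**2 (q(B) = (B**2 + B**2) + 1 = 2*B**2 + 1 = 1 + 2*B**2)
q(69) - v = (1 + 2*69**2) - 1*6833 = (1 + 2*4761) - 6833 = (1 + 9522) - 6833 = 9523 - 6833 = 2690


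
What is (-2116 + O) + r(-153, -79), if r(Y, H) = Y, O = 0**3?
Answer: -2269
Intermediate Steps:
O = 0
(-2116 + O) + r(-153, -79) = (-2116 + 0) - 153 = -2116 - 153 = -2269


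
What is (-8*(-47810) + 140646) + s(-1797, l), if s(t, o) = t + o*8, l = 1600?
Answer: 534129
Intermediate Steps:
s(t, o) = t + 8*o
(-8*(-47810) + 140646) + s(-1797, l) = (-8*(-47810) + 140646) + (-1797 + 8*1600) = (382480 + 140646) + (-1797 + 12800) = 523126 + 11003 = 534129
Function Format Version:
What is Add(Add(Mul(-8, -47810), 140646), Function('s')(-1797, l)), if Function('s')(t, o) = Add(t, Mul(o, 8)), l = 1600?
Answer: 534129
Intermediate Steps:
Function('s')(t, o) = Add(t, Mul(8, o))
Add(Add(Mul(-8, -47810), 140646), Function('s')(-1797, l)) = Add(Add(Mul(-8, -47810), 140646), Add(-1797, Mul(8, 1600))) = Add(Add(382480, 140646), Add(-1797, 12800)) = Add(523126, 11003) = 534129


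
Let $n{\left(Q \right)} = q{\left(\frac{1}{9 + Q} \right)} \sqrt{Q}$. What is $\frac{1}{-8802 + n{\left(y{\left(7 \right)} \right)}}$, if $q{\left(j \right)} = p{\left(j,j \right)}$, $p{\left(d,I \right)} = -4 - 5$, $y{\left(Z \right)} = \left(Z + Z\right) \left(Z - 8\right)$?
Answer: $\frac{i}{9 \left(\sqrt{14} - 978 i\right)} \approx -0.00011361 + 4.3465 \cdot 10^{-7} i$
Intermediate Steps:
$y{\left(Z \right)} = 2 Z \left(-8 + Z\right)$
$p{\left(d,I \right)} = -9$ ($p{\left(d,I \right)} = -4 - 5 = -9$)
$q{\left(j \right)} = -9$
$n{\left(Q \right)} = - 9 \sqrt{Q}$
$\frac{1}{-8802 + n{\left(y{\left(7 \right)} \right)}} = \frac{1}{-8802 - 9 \sqrt{2 \cdot 7 \left(-8 + 7\right)}} = \frac{1}{-8802 - 9 \sqrt{2 \cdot 7 \left(-1\right)}} = \frac{1}{-8802 - 9 \sqrt{-14}} = \frac{1}{-8802 - 9 i \sqrt{14}}$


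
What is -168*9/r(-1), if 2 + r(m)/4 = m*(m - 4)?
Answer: -126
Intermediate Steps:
r(m) = -8 + 4*m*(-4 + m) (r(m) = -8 + 4*(m*(m - 4)) = -8 + 4*(m*(-4 + m)) = -8 + 4*m*(-4 + m))
-168*9/r(-1) = -168*9/(-8 - 16*(-1) + 4*(-1)**2) = -168*9/(-8 + 16 + 4*1) = -168*9/(-8 + 16 + 4) = -168*9/12 = -168*(1/12)*9 = -126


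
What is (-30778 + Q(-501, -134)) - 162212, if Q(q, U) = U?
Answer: -193124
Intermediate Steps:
(-30778 + Q(-501, -134)) - 162212 = (-30778 - 134) - 162212 = -30912 - 162212 = -193124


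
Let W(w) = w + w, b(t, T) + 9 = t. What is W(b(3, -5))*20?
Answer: -240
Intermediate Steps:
b(t, T) = -9 + t
W(w) = 2*w
W(b(3, -5))*20 = (2*(-9 + 3))*20 = (2*(-6))*20 = -12*20 = -240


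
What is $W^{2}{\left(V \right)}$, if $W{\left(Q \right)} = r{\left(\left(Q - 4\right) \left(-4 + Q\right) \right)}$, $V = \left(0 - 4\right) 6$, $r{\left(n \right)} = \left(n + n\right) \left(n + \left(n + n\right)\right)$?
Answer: $13600871940096$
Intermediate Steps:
$r{\left(n \right)} = 6 n^{2}$ ($r{\left(n \right)} = 2 n \left(n + 2 n\right) = 2 n 3 n = 6 n^{2}$)
$V = -24$ ($V = \left(-4\right) 6 = -24$)
$W{\left(Q \right)} = 6 \left(-4 + Q\right)^{4}$ ($W{\left(Q \right)} = 6 \left(\left(Q - 4\right) \left(-4 + Q\right)\right)^{2} = 6 \left(\left(-4 + Q\right) \left(-4 + Q\right)\right)^{2} = 6 \left(\left(-4 + Q\right)^{2}\right)^{2} = 6 \left(-4 + Q\right)^{4}$)
$W^{2}{\left(V \right)} = \left(6 \left(16 + \left(-24\right)^{2} - -192\right)^{2}\right)^{2} = \left(6 \left(16 + 576 + 192\right)^{2}\right)^{2} = \left(6 \cdot 784^{2}\right)^{2} = \left(6 \cdot 614656\right)^{2} = 3687936^{2} = 13600871940096$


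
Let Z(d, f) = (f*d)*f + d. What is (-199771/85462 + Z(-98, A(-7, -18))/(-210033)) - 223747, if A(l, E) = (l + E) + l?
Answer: -308942790720485/1380756942 ≈ -2.2375e+5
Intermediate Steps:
A(l, E) = E + 2*l (A(l, E) = (E + l) + l = E + 2*l)
Z(d, f) = d + d*f² (Z(d, f) = (d*f)*f + d = d*f² + d = d + d*f²)
(-199771/85462 + Z(-98, A(-7, -18))/(-210033)) - 223747 = (-199771/85462 - 98*(1 + (-18 + 2*(-7))²)/(-210033)) - 223747 = (-199771*1/85462 - 98*(1 + (-18 - 14)²)*(-1/210033)) - 223747 = (-15367/6574 - 98*(1 + (-32)²)*(-1/210033)) - 223747 = (-15367/6574 - 98*(1 + 1024)*(-1/210033)) - 223747 = (-15367/6574 - 98*1025*(-1/210033)) - 223747 = (-15367/6574 - 100450*(-1/210033)) - 223747 = (-15367/6574 + 100450/210033) - 223747 = -2567218811/1380756942 - 223747 = -308942790720485/1380756942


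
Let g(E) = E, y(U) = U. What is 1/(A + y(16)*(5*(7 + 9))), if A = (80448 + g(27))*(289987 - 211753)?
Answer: 1/6295882430 ≈ 1.5883e-10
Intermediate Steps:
A = 6295881150 (A = (80448 + 27)*(289987 - 211753) = 80475*78234 = 6295881150)
1/(A + y(16)*(5*(7 + 9))) = 1/(6295881150 + 16*(5*(7 + 9))) = 1/(6295881150 + 16*(5*16)) = 1/(6295881150 + 16*80) = 1/(6295881150 + 1280) = 1/6295882430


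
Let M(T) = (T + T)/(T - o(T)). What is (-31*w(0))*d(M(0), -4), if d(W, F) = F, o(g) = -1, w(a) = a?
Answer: 0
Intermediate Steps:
M(T) = 2*T/(1 + T) (M(T) = (T + T)/(T - 1*(-1)) = (2*T)/(T + 1) = (2*T)/(1 + T) = 2*T/(1 + T))
(-31*w(0))*d(M(0), -4) = -31*0*(-4) = 0*(-4) = 0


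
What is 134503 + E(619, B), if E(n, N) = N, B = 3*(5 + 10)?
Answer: 134548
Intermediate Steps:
B = 45 (B = 3*15 = 45)
134503 + E(619, B) = 134503 + 45 = 134548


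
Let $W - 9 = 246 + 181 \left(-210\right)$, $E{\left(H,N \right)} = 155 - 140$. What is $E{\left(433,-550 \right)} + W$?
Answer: $-37740$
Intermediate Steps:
$E{\left(H,N \right)} = 15$ ($E{\left(H,N \right)} = 155 - 140 = 15$)
$W = -37755$ ($W = 9 + \left(246 + 181 \left(-210\right)\right) = 9 + \left(246 - 38010\right) = 9 - 37764 = -37755$)
$E{\left(433,-550 \right)} + W = 15 - 37755 = -37740$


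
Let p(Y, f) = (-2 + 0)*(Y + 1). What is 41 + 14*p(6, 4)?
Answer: -155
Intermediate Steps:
p(Y, f) = -2 - 2*Y (p(Y, f) = -2*(1 + Y) = -2 - 2*Y)
41 + 14*p(6, 4) = 41 + 14*(-2 - 2*6) = 41 + 14*(-2 - 12) = 41 + 14*(-14) = 41 - 196 = -155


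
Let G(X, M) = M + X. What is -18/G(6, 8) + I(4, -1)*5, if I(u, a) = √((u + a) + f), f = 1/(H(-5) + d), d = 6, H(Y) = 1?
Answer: -9/7 + 5*√154/7 ≈ 7.5783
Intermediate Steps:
f = ⅐ (f = 1/(1 + 6) = 1/7 = ⅐ ≈ 0.14286)
I(u, a) = √(⅐ + a + u) (I(u, a) = √((u + a) + ⅐) = √((a + u) + ⅐) = √(⅐ + a + u))
-18/G(6, 8) + I(4, -1)*5 = -18/(8 + 6) + (√(7 + 49*(-1) + 49*4)/7)*5 = -18/14 + (√(7 - 49 + 196)/7)*5 = -18*1/14 + (√154/7)*5 = -9/7 + 5*√154/7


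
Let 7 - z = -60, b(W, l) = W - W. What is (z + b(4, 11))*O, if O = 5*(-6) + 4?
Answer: -1742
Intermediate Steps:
b(W, l) = 0
z = 67 (z = 7 - 1*(-60) = 7 + 60 = 67)
O = -26 (O = -30 + 4 = -26)
(z + b(4, 11))*O = (67 + 0)*(-26) = 67*(-26) = -1742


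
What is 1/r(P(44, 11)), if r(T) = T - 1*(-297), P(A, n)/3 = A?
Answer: 1/429 ≈ 0.0023310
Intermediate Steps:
P(A, n) = 3*A
r(T) = 297 + T (r(T) = T + 297 = 297 + T)
1/r(P(44, 11)) = 1/(297 + 3*44) = 1/(297 + 132) = 1/429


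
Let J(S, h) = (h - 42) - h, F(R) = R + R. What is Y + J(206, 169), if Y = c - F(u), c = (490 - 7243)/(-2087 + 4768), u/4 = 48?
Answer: -1148859/2681 ≈ -428.52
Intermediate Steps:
u = 192 (u = 4*48 = 192)
F(R) = 2*R
J(S, h) = -42 (J(S, h) = (-42 + h) - h = -42)
c = -6753/2681 ≈ -2.5188
Y = -1036257/2681 (Y = -6753/2681 - 2*192 = -6753/2681 - 1*384 = -6753/2681 - 384 = -1036257/2681 ≈ -386.52)
Y + J(206, 169) = -1036257/2681 - 42 = -1148859/2681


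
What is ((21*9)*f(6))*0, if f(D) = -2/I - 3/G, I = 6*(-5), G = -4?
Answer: 0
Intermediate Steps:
I = -30
f(D) = 49/60 (f(D) = -2/(-30) - 3/(-4) = -2*(-1/30) - 3*(-¼) = 1/15 + ¾ = 49/60)
((21*9)*f(6))*0 = ((21*9)*(49/60))*0 = (189*(49/60))*0 = (3087/20)*0 = 0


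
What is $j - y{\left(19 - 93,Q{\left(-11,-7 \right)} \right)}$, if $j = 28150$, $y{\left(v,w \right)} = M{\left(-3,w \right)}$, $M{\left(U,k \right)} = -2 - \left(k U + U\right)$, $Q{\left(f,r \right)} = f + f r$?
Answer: $27951$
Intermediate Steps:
$M{\left(U,k \right)} = -2 - U - U k$ ($M{\left(U,k \right)} = -2 - \left(U k + U\right) = -2 - \left(U + U k\right) = -2 - U - U k$)
$y{\left(v,w \right)} = 1 + 3 w$ ($y{\left(v,w \right)} = -2 - -3 - - 3 w = -2 + 3 + 3 w = 1 + 3 w$)
$j - y{\left(19 - 93,Q{\left(-11,-7 \right)} \right)} = 28150 - \left(1 + 3 \left(- 11 \left(1 - 7\right)\right)\right) = 28150 - \left(1 + 3 \left(\left(-11\right) \left(-6\right)\right)\right) = 28150 - \left(1 + 3 \cdot 66\right) = 28150 - \left(1 + 198\right) = 28150 - 199 = 27951$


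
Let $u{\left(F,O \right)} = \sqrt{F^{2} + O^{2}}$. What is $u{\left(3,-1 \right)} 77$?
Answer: $77 \sqrt{10} \approx 243.5$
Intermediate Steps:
$u{\left(3,-1 \right)} 77 = \sqrt{3^{2} + \left(-1\right)^{2}} \cdot 77 = \sqrt{9 + 1} \cdot 77 = \sqrt{10} \cdot 77 = 77 \sqrt{10}$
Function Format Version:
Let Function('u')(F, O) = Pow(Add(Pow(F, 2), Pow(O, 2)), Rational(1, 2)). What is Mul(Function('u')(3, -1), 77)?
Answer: Mul(77, Pow(10, Rational(1, 2))) ≈ 243.50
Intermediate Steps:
Mul(Function('u')(3, -1), 77) = Mul(Pow(Add(Pow(3, 2), Pow(-1, 2)), Rational(1, 2)), 77) = Mul(Pow(Add(9, 1), Rational(1, 2)), 77) = Mul(Pow(10, Rational(1, 2)), 77) = Mul(77, Pow(10, Rational(1, 2)))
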